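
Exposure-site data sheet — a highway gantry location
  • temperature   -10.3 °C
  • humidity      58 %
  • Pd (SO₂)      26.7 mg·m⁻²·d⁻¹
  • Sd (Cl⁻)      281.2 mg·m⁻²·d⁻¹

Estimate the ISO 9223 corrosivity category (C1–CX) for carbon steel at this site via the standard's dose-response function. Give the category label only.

carbon steel: T≤10 °C ⇒ hinge +0.150·(-10.3−10) = -3.0450
  sulphur-dioxide contribution → 1.483 μm/a
  chloride contribution → 15.11 μm/a
  ⇒ r_corr(carbon steel) = 16.59 μm/a
Category bounds: 1.3…25 μm/a bracket r_corr ⇒ C2

C2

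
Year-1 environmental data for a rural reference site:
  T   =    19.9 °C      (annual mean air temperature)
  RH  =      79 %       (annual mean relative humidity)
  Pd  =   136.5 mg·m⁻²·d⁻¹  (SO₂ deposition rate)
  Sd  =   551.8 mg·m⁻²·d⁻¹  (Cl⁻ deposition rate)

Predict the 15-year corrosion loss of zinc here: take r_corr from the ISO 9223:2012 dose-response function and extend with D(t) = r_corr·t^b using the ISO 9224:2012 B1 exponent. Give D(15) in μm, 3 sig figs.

D(15) = 78.1 μm

zinc: T>10 °C ⇒ hinge -0.071·(19.9−10) = -0.7029
  Pd branch = 0.0129·Pd^0.44·e^(0.046·RH+f) = 2.104 μm/a
  Sd branch = 0.0175·Sd^0.57·e^(0.008·RH+0.085·T) = 6.53 μm/a
  r_corr = 2.104 + 6.53 = 8.634 μm/a
Long-term exponent b (ISO 9224 Table 2, B1) = 0.813
  D(15) = 8.634 × 15^0.813 = 8.634 × 9.04 = 78.05 μm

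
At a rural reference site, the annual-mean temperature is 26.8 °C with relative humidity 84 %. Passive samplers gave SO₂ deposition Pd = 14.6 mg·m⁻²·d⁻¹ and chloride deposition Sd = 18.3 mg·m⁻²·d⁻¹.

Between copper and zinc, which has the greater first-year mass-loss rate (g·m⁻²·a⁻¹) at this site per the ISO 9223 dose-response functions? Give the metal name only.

copper

copper: temperature factor f = -0.080·(16.8) = -1.3440
  sulphur-dioxide contribution → 0.3942 μm/a
  chloride contribution → 1.719 μm/a
  total first-year rate 2.113 μm/a
  mass loss = 2.113 μm/a × 8.96 g/cm³ = 18.93 g·m⁻²·a⁻¹
zinc: T>10 °C ⇒ hinge -0.071·(26.8−10) = -1.1928
  sulphur-dioxide contribution → 0.6067 μm/a
  chloride contribution → 1.753 μm/a
  total first-year rate 2.36 μm/a
  mass loss = 2.36 μm/a × 7.14 g/cm³ = 16.85 g·m⁻²·a⁻¹
Ordering by g·m⁻²·a⁻¹: copper (18.9) > zinc (16.8)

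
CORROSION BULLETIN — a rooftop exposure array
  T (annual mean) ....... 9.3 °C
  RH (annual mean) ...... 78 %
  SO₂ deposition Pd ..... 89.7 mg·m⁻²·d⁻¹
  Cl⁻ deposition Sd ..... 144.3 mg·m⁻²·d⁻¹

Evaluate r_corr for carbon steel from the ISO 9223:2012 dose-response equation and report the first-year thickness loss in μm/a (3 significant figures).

r_corr = 121 μm/a

carbon steel: T≤10 °C ⇒ hinge +0.150·(9.3−10) = -0.1050
  SO₂ term: 1.77·89.7^0.52·exp(0.02·78-0.1050) = 78.58
  Cl⁻ term: 0.102·144.3^0.62·exp(0.033·78+0.04·9.3) = 42.34
  r_corr = 78.58 + 42.34 = 120.9 μm/a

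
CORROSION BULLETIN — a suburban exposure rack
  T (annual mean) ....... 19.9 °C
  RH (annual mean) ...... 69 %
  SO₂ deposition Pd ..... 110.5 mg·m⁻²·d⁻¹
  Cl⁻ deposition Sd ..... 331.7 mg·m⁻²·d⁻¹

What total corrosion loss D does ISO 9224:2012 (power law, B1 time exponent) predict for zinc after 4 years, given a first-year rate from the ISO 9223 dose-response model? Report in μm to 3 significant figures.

zinc: temperature factor f = -0.071·(9.9) = -0.7029
  Pd branch = 0.0129·Pd^0.44·e^(0.046·RH+f) = 1.21 μm/a
  Sd branch = 0.0175·Sd^0.57·e^(0.008·RH+0.085·T) = 4.51 μm/a
  r_corr = 1.21 + 4.51 = 5.72 μm/a
Power-law: D(4) = r_corr · 4^0.813
  D(4) = 5.72 × 4^0.813 = 5.72 × 3.087 = 17.66 μm

D(4) = 17.7 μm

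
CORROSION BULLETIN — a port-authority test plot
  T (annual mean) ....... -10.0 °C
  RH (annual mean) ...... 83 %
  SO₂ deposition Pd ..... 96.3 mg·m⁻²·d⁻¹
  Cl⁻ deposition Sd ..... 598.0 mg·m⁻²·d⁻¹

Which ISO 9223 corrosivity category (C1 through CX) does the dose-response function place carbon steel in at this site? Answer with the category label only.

carbon steel: temperature factor f = +0.150·(-20.0) = -3.0000
  Pd branch = 1.77·Pd^0.52·e^(0.02·RH+f) = 4.983 μm/a
  Sd branch = 0.102·Sd^0.62·e^(0.033·RH+0.04·T) = 55.71 μm/a
  sum: 4.983 + 55.71 → r_corr = 60.7 μm/a
Category bounds: 50…80 μm/a bracket r_corr ⇒ C4

C4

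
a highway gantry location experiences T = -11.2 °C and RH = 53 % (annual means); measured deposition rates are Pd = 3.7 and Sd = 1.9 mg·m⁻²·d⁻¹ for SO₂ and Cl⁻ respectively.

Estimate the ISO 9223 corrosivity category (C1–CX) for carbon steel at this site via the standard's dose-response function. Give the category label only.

carbon steel: T≤10 °C ⇒ hinge +0.150·(-11.2−10) = -3.1800
  Pd branch = 1.77·Pd^0.52·e^(0.02·RH+f) = 0.4195 μm/a
  Sd branch = 0.102·Sd^0.62·e^(0.033·RH+0.04·T) = 0.5578 μm/a
  r_corr = 0.4195 + 0.5578 = 0.9773 μm/a
ISO 9223 Table 2 (carbon steel): 0 < 0.977 ≤ 1.3 μm/a ⇒ C1

C1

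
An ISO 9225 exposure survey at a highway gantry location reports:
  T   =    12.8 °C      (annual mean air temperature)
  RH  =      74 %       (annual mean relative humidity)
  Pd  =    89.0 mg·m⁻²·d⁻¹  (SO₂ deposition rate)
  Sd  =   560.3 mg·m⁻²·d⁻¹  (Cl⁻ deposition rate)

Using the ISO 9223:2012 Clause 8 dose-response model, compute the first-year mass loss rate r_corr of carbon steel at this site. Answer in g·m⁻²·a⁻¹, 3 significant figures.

r_corr = 1.32e+03 g·m⁻²·a⁻¹

carbon steel: T>10 °C ⇒ hinge -0.054·(12.8−10) = -0.1512
  SO₂ term: 1.77·89.0^0.52·exp(0.02·74-0.1512) = 68.98
  Cl⁻ term: 0.102·560.3^0.62·exp(0.033·74+0.04·12.8) = 98.98
  r_corr = 68.98 + 98.98 = 168 μm/a
Convert to mass loss: 168 μm/a × 7.85 g/cm³ = 1318 g·m⁻²·a⁻¹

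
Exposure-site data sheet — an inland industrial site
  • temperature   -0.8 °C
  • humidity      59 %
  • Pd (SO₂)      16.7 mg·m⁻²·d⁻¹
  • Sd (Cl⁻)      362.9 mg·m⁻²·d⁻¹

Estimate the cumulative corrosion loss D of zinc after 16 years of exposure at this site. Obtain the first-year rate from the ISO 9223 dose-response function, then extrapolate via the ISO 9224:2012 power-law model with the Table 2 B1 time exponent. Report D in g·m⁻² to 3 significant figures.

zinc: f(T) = +0.038·(T−10) [T≤10 °C] = -0.4104
  SO₂ term: 0.0129·16.7^0.44·exp(0.046·59-0.4104) = 0.4457
  Sd branch = 0.0175·Sd^0.57·e^(0.008·RH+0.085·T) = 0.7543 μm/a
  sum: 0.4457 + 0.7543 → r_corr = 1.2 μm/a
Long-term exponent b (ISO 9224 Table 2, B1) = 0.813
  D(16) = 1.2 × 16^0.813 = 1.2 × 9.527 = 11.43 μm
  Mass loss = 11.43 μm × 7.14 g/cm³ = 81.63 g·m⁻²

D(16) = 81.6 g·m⁻²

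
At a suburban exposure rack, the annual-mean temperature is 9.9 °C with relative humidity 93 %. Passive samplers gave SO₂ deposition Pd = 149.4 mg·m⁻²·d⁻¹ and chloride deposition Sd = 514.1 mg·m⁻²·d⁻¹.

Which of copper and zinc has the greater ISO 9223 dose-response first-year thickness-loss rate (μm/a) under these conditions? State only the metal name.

zinc

copper: f(T) = +0.126·(T−10) [T≤10 °C] = -0.0126
  SO₂ term: 0.0053·149.4^0.26·exp(0.059·93-0.0126) = 4.646
  Cl⁻ term: 0.01025·514.1^0.27·exp(0.036·93+0.049·9.9) = 2.555
  sum: 4.646 + 2.555 → r_corr = 7.201 μm/a
zinc: f(T) = +0.038·(T−10) [T≤10 °C] = -0.0038
  SO₂ term: 0.0129·149.4^0.44·exp(0.046·93-0.0038) = 8.386
  Cl⁻ term: 0.0175·514.1^0.57·exp(0.008·93+0.085·9.9) = 2.999
  sum: 8.386 + 2.999 → r_corr = 11.38 μm/a
Ordering by μm/a: zinc (11.4) > copper (7.2)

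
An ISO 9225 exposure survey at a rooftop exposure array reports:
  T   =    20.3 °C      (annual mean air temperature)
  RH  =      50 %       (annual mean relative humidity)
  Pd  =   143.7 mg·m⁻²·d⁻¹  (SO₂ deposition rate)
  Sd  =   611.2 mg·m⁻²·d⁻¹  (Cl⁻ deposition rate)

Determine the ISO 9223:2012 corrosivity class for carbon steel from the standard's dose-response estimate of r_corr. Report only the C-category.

carbon steel: f(T) = -0.054·(T−10) [T>10 °C] = -0.5562
  SO₂ term: 1.77·143.7^0.52·exp(0.02·50-0.5562) = 36.53
  Cl⁻ term: 0.102·611.2^0.62·exp(0.033·50+0.04·20.3) = 63.87
  sum: 36.53 + 63.87 → r_corr = 100.4 μm/a
100 μm/a falls in (80, 200] for carbon steel → category C5

C5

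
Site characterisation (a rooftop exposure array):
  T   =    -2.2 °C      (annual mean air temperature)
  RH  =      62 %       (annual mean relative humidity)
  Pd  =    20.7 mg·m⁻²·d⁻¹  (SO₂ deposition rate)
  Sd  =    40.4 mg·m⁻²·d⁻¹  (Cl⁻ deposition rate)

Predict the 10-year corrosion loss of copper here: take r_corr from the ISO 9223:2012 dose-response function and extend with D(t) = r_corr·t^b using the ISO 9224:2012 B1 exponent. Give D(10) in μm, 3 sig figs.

copper: temperature factor f = +0.126·(-12.2) = -1.5372
  SO₂ term: 0.0053·20.7^0.26·exp(0.059·62-1.5372) = 0.09716
  Cl⁻ term: 0.01025·40.4^0.27·exp(0.036·62+0.049·-2.2) = 0.2328
  r_corr = 0.09716 + 0.2328 = 0.33 μm/a
Long-term exponent b (ISO 9224 Table 2, B1) = 0.667
  D(10) = 0.33 × 10^0.667 = 0.33 × 4.645 = 1.533 μm

D(10) = 1.53 μm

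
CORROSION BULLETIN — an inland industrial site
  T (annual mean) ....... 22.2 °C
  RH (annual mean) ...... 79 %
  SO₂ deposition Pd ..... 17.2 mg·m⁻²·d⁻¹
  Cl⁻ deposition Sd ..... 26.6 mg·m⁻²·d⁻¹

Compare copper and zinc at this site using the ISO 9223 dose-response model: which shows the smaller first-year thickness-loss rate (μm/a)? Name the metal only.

copper: temperature factor f = -0.080·(12.2) = -0.9760
  SO₂ term: 0.0053·17.2^0.26·exp(0.059·79-0.9760) = 0.4425
  Sd branch = 0.01025·Sd^0.27·e^(0.036·RH+0.049·T) = 1.268 μm/a
  sum: 0.4425 + 1.268 → r_corr = 1.71 μm/a
zinc: f(T) = -0.071·(T−10) [T>10 °C] = -0.8662
  SO₂ term: 0.0129·17.2^0.44·exp(0.046·79-0.8662) = 0.7182
  Cl⁻ term: 0.0175·26.6^0.57·exp(0.008·79+0.085·22.2) = 1.41
  sum: 0.7182 + 1.41 → r_corr = 2.128 μm/a
Ordering by μm/a: zinc (2.13) > copper (1.71)

copper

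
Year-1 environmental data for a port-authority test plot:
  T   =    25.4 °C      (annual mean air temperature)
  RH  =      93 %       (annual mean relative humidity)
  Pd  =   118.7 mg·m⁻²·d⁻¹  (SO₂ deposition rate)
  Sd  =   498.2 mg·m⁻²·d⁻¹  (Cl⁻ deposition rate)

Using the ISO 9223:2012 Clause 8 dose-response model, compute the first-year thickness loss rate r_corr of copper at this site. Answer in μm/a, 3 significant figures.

r_corr = 6.71 μm/a

copper: f(T) = -0.080·(T−10) [T>10 °C] = -1.2320
  Pd branch = 0.0053·Pd^0.26·e^(0.059·RH+f) = 1.293 μm/a
  Cl⁻ term: 0.01025·498.2^0.27·exp(0.036·93+0.049·25.4) = 5.415
  sum: 1.293 + 5.415 → r_corr = 6.707 μm/a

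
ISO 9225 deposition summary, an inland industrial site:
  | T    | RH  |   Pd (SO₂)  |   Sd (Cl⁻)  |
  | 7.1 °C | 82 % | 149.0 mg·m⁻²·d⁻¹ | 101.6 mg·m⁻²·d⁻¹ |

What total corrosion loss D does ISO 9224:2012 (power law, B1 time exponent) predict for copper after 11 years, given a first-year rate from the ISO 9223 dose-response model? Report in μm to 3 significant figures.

D(11) = 13.2 μm

copper: T≤10 °C ⇒ hinge +0.126·(7.1−10) = -0.3654
  SO₂ term: 0.0053·149.0^0.26·exp(0.059·82-0.3654) = 1.705
  Sd branch = 0.01025·Sd^0.27·e^(0.036·RH+0.049·T) = 0.9676 μm/a
  sum: 1.705 + 0.9676 → r_corr = 2.673 μm/a
Power-law: D(11) = r_corr · 11^0.667
  D(11) = 2.673 × 11^0.667 = 2.673 × 4.95 = 13.23 μm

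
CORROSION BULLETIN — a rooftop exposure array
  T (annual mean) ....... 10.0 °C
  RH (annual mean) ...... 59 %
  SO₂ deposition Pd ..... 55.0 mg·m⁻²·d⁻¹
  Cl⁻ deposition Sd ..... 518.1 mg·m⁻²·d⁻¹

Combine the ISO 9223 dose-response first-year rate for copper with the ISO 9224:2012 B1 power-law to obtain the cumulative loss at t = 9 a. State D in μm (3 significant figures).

D(9) = 5.39 μm

copper: T≤10 °C ⇒ hinge +0.126·(10.0−10) = +0.0000
  sulphur-dioxide contribution → 0.4881 μm/a
  chloride contribution → 0.7566 μm/a
  total first-year rate 1.245 μm/a
Long-term exponent b (ISO 9224 Table 2, B1) = 0.667
  D(9) = 1.245 × 9^0.667 = 1.245 × 4.33 = 5.39 μm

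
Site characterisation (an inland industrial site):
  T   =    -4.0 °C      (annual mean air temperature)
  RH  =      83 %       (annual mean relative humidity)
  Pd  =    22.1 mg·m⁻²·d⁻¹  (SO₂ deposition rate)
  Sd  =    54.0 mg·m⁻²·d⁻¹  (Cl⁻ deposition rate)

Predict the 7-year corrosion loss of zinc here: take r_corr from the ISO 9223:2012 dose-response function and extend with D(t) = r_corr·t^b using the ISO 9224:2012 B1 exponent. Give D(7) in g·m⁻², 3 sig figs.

zinc: T≤10 °C ⇒ hinge +0.038·(-4.0−10) = -0.5320
  Pd branch = 0.0129·Pd^0.44·e^(0.046·RH+f) = 1.347 μm/a
  Cl⁻ term: 0.0175·54.0^0.57·exp(0.008·83+0.085·-4.0) = 0.2351
  r_corr = 1.347 + 0.2351 = 1.582 μm/a
Power-law: D(7) = r_corr · 7^0.813
  D(7) = 1.582 × 7^0.813 = 1.582 × 4.865 = 7.694 μm
  Mass loss = 7.694 μm × 7.14 g/cm³ = 54.94 g·m⁻²

D(7) = 54.9 g·m⁻²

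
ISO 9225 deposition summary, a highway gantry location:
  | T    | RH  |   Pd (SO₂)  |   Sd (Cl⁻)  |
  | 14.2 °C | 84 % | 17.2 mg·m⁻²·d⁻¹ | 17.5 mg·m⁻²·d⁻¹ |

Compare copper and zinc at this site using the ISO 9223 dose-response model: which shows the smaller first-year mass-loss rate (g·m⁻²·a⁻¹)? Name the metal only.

zinc

copper: f(T) = -0.080·(T−10) [T>10 °C] = -0.3360
  Pd branch = 0.0053·Pd^0.26·e^(0.059·RH+f) = 1.127 μm/a
  Cl⁻ term: 0.01025·17.5^0.27·exp(0.036·84+0.049·14.2) = 0.9159
  r_corr = 1.127 + 0.9159 = 2.043 μm/a
  mass loss = 2.043 μm/a × 8.96 g/cm³ = 18.3 g·m⁻²·a⁻¹
zinc: temperature factor f = -0.071·(4.2) = -0.2982
  Pd branch = 0.0129·Pd^0.44·e^(0.046·RH+f) = 1.595 μm/a
  Sd branch = 0.0175·Sd^0.57·e^(0.008·RH+0.085·T) = 0.5856 μm/a
  sum: 1.595 + 0.5856 → r_corr = 2.181 μm/a
  mass loss = 2.181 μm/a × 7.14 g/cm³ = 15.57 g·m⁻²·a⁻¹
Ordering by g·m⁻²·a⁻¹: copper (18.3) > zinc (15.6)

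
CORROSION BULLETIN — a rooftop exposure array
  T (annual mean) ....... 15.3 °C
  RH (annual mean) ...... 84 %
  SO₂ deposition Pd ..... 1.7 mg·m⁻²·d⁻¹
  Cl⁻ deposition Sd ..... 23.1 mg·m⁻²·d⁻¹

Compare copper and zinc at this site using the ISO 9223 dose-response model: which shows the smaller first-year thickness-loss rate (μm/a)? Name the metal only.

zinc

copper: T>10 °C ⇒ hinge -0.080·(15.3−10) = -0.4240
  Pd branch = 0.0053·Pd^0.26·e^(0.059·RH+f) = 0.5655 μm/a
  Sd branch = 0.01025·Sd^0.27·e^(0.036·RH+0.049·T) = 1.042 μm/a
  r_corr = 0.5655 + 1.042 = 1.607 μm/a
zinc: temperature factor f = -0.071·(5.3) = -0.3763
  Pd branch = 0.0129·Pd^0.44·e^(0.046·RH+f) = 0.5329 μm/a
  Cl⁻ term: 0.0175·23.1^0.57·exp(0.008·84+0.085·15.3) = 0.7533
  sum: 0.5329 + 0.7533 → r_corr = 1.286 μm/a
Ordering by μm/a: copper (1.61) > zinc (1.29)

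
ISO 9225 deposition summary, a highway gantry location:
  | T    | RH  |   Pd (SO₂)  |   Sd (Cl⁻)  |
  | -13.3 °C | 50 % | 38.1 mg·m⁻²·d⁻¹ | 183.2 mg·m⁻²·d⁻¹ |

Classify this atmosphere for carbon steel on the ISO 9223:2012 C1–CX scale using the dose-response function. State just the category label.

carbon steel: temperature factor f = +0.150·(-23.3) = -3.4950
  sulphur-dioxide contribution → 0.9694 μm/a
  chloride contribution → 7.891 μm/a
  total first-year rate 8.861 μm/a
8.86 μm/a falls in (1.3, 25] for carbon steel → category C2

C2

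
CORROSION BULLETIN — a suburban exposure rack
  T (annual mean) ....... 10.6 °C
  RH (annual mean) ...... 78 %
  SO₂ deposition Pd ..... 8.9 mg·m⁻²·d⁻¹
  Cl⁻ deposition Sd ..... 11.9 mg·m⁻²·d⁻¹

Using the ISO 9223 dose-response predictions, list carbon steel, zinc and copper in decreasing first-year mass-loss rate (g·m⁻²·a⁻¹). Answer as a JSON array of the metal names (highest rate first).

["carbon steel", "copper", "zinc"]

carbon steel: T>10 °C ⇒ hinge -0.054·(10.6−10) = -0.0324
  Pd branch = 1.77·Pd^0.52·e^(0.02·RH+f) = 25.41 μm/a
  Cl⁻ term: 0.102·11.9^0.62·exp(0.033·78+0.04·10.6) = 9.494
  r_corr = 25.41 + 9.494 = 34.91 μm/a
  mass loss = 34.91 μm/a × 7.85 g/cm³ = 274 g·m⁻²·a⁻¹
zinc: temperature factor f = -0.071·(0.6) = -0.0426
  SO₂ term: 0.0129·8.9^0.44·exp(0.046·78-0.0426) = 1.17
  Sd branch = 0.0175·Sd^0.57·e^(0.008·RH+0.085·T) = 0.3299 μm/a
  r_corr = 1.17 + 0.3299 = 1.5 μm/a
  mass loss = 1.5 μm/a × 7.14 g/cm³ = 10.71 g·m⁻²·a⁻¹
copper: f(T) = -0.080·(T−10) [T>10 °C] = -0.0480
  Pd branch = 0.0053·Pd^0.26·e^(0.059·RH+f) = 0.889 μm/a
  Cl⁻ term: 0.01025·11.9^0.27·exp(0.036·78+0.049·10.6) = 0.5574
  r_corr = 0.889 + 0.5574 = 1.446 μm/a
  mass loss = 1.446 μm/a × 8.96 g/cm³ = 12.96 g·m⁻²·a⁻¹
Ordering by g·m⁻²·a⁻¹: carbon steel (274) > copper (13) > zinc (10.7)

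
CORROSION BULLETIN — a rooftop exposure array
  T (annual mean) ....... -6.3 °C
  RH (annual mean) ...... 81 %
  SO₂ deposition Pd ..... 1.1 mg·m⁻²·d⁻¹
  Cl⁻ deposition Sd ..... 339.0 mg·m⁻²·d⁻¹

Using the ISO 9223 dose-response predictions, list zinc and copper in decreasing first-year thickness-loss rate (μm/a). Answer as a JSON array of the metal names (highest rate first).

zinc: T≤10 °C ⇒ hinge +0.038·(-6.3−10) = -0.6194
  SO₂ term: 0.0129·1.1^0.44·exp(0.046·81-0.6194) = 0.3006
  Cl⁻ term: 0.0175·339.0^0.57·exp(0.008·81+0.085·-6.3) = 0.5421
  r_corr = 0.3006 + 0.5421 = 0.8427 μm/a
copper: f(T) = +0.126·(T−10) [T≤10 °C] = -2.0538
  Pd branch = 0.0053·Pd^0.26·e^(0.059·RH+f) = 0.0829 μm/a
  Cl⁻ term: 0.01025·339.0^0.27·exp(0.036·81+0.049·-6.3) = 0.6702
  r_corr = 0.0829 + 0.6702 = 0.7531 μm/a
Ordering by μm/a: zinc (0.843) > copper (0.753)

["zinc", "copper"]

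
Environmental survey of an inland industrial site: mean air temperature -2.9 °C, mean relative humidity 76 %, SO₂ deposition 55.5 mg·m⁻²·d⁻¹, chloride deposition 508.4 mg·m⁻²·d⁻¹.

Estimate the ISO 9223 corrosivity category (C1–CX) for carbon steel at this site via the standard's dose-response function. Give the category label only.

C4

carbon steel: f(T) = +0.150·(T−10) [T≤10 °C] = -1.9350
  Pd branch = 1.77·Pd^0.52·e^(0.02·RH+f) = 9.436 μm/a
  Cl⁻ term: 0.102·508.4^0.62·exp(0.033·76+0.04·-2.9) = 53.12
  r_corr = 9.436 + 53.12 = 62.56 μm/a
ISO 9223 Table 2 (carbon steel): 50 < 62.6 ≤ 80 μm/a ⇒ C4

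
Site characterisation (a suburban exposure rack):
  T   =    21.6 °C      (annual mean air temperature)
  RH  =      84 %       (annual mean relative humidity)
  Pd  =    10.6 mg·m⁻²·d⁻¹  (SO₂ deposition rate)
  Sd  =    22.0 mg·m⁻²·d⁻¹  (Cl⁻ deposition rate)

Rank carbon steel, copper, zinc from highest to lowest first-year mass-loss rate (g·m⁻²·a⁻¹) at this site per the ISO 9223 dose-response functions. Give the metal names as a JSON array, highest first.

carbon steel: T>10 °C ⇒ hinge -0.054·(21.6−10) = -0.6264
  sulphur-dioxide contribution → 17.33 μm/a
  chloride contribution → 26.3 μm/a
  total first-year rate 43.63 μm/a
  mass loss = 43.63 μm/a × 7.85 g/cm³ = 342.5 g·m⁻²·a⁻¹
copper: T>10 °C ⇒ hinge -0.080·(21.6−10) = -0.9280
  sulphur-dioxide contribution → 0.5498 μm/a
  chloride contribution → 1.4 μm/a
  total first-year rate 1.95 μm/a
  mass loss = 1.95 μm/a × 8.96 g/cm³ = 17.47 g·m⁻²·a⁻¹
zinc: f(T) = -0.071·(T−10) [T>10 °C] = -0.8236
  sulphur-dioxide contribution → 0.7623 μm/a
  chloride contribution → 1.251 μm/a
  ⇒ r_corr(zinc) = 2.014 μm/a
  mass loss = 2.014 μm/a × 7.14 g/cm³ = 14.38 g·m⁻²·a⁻¹
Ordering by g·m⁻²·a⁻¹: carbon steel (342) > copper (17.5) > zinc (14.4)

["carbon steel", "copper", "zinc"]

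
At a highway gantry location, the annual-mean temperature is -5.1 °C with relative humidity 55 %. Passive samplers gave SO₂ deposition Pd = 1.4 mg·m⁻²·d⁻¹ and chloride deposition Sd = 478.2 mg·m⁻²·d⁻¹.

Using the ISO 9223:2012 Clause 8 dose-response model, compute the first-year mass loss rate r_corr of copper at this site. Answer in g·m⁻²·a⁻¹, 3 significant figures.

copper: f(T) = +0.126·(T−10) [T≤10 °C] = -1.9026
  SO₂ term: 0.0053·1.4^0.26·exp(0.059·55-1.9026) = 0.02214
  Cl⁻ term: 0.01025·478.2^0.27·exp(0.036·55+0.049·-5.1) = 0.3059
  sum: 0.02214 + 0.3059 → r_corr = 0.3281 μm/a
Convert to mass loss: 0.3281 μm/a × 8.96 g/cm³ = 2.939 g·m⁻²·a⁻¹

r_corr = 2.94 g·m⁻²·a⁻¹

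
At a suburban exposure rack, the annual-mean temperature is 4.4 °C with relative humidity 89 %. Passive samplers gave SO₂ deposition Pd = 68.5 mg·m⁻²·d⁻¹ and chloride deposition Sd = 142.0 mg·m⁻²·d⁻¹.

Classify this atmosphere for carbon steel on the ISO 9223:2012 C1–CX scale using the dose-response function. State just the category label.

C5

carbon steel: T≤10 °C ⇒ hinge +0.150·(4.4−10) = -0.8400
  sulphur-dioxide contribution → 40.81 μm/a
  chloride contribution → 49.54 μm/a
  ⇒ r_corr(carbon steel) = 90.35 μm/a
Category bounds: 80…200 μm/a bracket r_corr ⇒ C5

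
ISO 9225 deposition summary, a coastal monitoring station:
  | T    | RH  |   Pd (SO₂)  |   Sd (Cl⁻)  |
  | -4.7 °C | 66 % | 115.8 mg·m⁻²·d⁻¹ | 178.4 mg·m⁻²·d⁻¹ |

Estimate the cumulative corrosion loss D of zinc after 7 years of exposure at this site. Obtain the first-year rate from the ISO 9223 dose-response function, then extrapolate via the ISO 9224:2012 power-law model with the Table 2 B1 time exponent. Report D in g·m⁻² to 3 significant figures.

zinc: temperature factor f = +0.038·(-14.7) = -0.5586
  sulphur-dioxide contribution → 1.243 μm/a
  chloride contribution → 0.3821 μm/a
  ⇒ r_corr(zinc) = 1.625 μm/a
ISO 9224: D(t) = r_corr · t^b with b = 0.813 (zinc, B1)
  D(7) = 1.625 × 7^0.813 = 1.625 × 4.865 = 7.907 μm
  Mass loss = 7.907 μm × 7.14 g/cm³ = 56.45 g·m⁻²

D(7) = 56.5 g·m⁻²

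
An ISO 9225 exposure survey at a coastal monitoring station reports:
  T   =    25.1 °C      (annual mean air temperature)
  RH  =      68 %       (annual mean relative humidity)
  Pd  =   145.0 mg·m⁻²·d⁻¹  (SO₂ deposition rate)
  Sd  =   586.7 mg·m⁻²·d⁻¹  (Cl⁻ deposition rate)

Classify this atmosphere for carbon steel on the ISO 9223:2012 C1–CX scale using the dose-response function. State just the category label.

carbon steel: f(T) = -0.054·(T−10) [T>10 °C] = -0.8154
  SO₂ term: 1.77·145.0^0.52·exp(0.02·68-0.8154) = 40.59
  Cl⁻ term: 0.102·586.7^0.62·exp(0.033·68+0.04·25.1) = 136.6
  sum: 40.59 + 136.6 → r_corr = 177.2 μm/a
177 μm/a falls in (80, 200] for carbon steel → category C5

C5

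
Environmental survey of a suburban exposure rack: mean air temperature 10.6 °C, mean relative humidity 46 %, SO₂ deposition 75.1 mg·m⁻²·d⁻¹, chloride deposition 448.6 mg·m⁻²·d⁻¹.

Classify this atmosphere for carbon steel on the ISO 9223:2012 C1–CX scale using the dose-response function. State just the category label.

C4

carbon steel: f(T) = -0.054·(T−10) [T>10 °C] = -0.0324
  Pd branch = 1.77·Pd^0.52·e^(0.02·RH+f) = 40.62 μm/a
  Cl⁻ term: 0.102·448.6^0.62·exp(0.033·46+0.04·10.6) = 31.34
  r_corr = 40.62 + 31.34 = 71.97 μm/a
72 μm/a falls in (50, 80] for carbon steel → category C4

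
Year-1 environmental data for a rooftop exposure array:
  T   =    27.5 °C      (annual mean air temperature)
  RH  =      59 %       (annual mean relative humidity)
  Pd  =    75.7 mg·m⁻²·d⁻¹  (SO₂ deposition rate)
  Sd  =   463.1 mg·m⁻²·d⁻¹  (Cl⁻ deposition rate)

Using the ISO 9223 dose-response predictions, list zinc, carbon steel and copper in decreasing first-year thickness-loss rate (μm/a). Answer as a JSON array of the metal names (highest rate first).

["carbon steel", "zinc", "copper"]

zinc: T>10 °C ⇒ hinge -0.071·(27.5−10) = -1.2425
  sulphur-dioxide contribution → 0.3771 μm/a
  chloride contribution → 9.608 μm/a
  ⇒ r_corr(zinc) = 9.985 μm/a
carbon steel: T>10 °C ⇒ hinge -0.054·(27.5−10) = -0.9450
  sulphur-dioxide contribution → 21.24 μm/a
  chloride contribution → 96.52 μm/a
  total first-year rate 117.8 μm/a
copper: f(T) = -0.080·(T−10) [T>10 °C] = -1.4000
  sulphur-dioxide contribution → 0.1308 μm/a
  chloride contribution → 1.73 μm/a
  ⇒ r_corr(copper) = 1.861 μm/a
Ordering by μm/a: carbon steel (118) > zinc (9.98) > copper (1.86)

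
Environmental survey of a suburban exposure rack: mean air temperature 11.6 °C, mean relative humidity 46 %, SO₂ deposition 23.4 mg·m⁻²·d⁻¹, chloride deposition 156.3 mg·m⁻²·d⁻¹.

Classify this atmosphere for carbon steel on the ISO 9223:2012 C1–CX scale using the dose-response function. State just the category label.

carbon steel: temperature factor f = -0.054·(1.6) = -0.0864
  SO₂ term: 1.77·23.4^0.52·exp(0.02·46-0.0864) = 20.99
  Sd branch = 0.102·Sd^0.62·e^(0.033·RH+0.04·T) = 16.97 μm/a
  sum: 20.99 + 16.97 → r_corr = 37.96 μm/a
38 μm/a falls in (25, 50] for carbon steel → category C3

C3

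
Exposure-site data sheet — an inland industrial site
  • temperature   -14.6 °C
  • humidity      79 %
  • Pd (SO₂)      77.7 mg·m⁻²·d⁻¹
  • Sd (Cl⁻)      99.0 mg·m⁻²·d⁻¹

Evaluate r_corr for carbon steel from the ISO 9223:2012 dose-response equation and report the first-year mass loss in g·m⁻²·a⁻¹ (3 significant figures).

r_corr = 121 g·m⁻²·a⁻¹

carbon steel: f(T) = +0.150·(T−10) [T≤10 °C] = -3.6900
  sulphur-dioxide contribution → 2.064 μm/a
  chloride contribution → 13.32 μm/a
  ⇒ r_corr(carbon steel) = 15.38 μm/a
Convert to mass loss: 15.38 μm/a × 7.85 g/cm³ = 120.8 g·m⁻²·a⁻¹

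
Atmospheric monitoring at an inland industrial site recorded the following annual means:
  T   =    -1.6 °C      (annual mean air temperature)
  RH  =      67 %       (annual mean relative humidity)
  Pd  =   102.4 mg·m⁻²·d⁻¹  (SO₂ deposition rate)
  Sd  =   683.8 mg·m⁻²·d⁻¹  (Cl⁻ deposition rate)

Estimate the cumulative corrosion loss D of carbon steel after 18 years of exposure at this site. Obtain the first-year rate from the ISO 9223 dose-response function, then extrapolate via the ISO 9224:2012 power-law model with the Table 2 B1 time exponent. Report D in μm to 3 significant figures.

carbon steel: T≤10 °C ⇒ hinge +0.150·(-1.6−10) = -1.7400
  Pd branch = 1.77·Pd^0.52·e^(0.02·RH+f) = 13.17 μm/a
  Cl⁻ term: 0.102·683.8^0.62·exp(0.033·67+0.04·-1.6) = 49.97
  r_corr = 13.17 + 49.97 = 63.14 μm/a
Power-law: D(18) = r_corr · 18^0.523
  D(18) = 63.14 × 18^0.523 = 63.14 × 4.534 = 286.3 μm

D(18) = 286 μm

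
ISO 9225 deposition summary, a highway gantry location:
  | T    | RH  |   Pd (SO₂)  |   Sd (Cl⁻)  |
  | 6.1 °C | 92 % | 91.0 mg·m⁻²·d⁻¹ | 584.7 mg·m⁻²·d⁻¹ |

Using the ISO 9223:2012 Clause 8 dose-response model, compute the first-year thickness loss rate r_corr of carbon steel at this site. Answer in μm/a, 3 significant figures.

r_corr = 206 μm/a

carbon steel: temperature factor f = +0.150·(-3.9) = -0.5850
  Pd branch = 1.77·Pd^0.52·e^(0.02·RH+f) = 64.82 μm/a
  Sd branch = 0.102·Sd^0.62·e^(0.033·RH+0.04·T) = 140.8 μm/a
  r_corr = 64.82 + 140.8 = 205.6 μm/a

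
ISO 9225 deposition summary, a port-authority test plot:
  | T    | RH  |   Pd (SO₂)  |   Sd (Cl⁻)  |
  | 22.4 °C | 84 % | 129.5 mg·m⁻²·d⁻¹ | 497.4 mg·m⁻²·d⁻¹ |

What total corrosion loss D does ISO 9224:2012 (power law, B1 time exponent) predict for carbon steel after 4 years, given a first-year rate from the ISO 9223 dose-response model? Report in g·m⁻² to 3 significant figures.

D(4) = 4.03e+03 g·m⁻²

carbon steel: f(T) = -0.054·(T−10) [T>10 °C] = -0.6696
  sulphur-dioxide contribution → 60.98 μm/a
  chloride contribution → 187.7 μm/a
  ⇒ r_corr(carbon steel) = 248.7 μm/a
Power-law: D(4) = r_corr · 4^0.523
  D(4) = 248.7 × 4^0.523 = 248.7 × 2.065 = 513.5 μm
  Mass loss = 513.5 μm × 7.85 g/cm³ = 4031 g·m⁻²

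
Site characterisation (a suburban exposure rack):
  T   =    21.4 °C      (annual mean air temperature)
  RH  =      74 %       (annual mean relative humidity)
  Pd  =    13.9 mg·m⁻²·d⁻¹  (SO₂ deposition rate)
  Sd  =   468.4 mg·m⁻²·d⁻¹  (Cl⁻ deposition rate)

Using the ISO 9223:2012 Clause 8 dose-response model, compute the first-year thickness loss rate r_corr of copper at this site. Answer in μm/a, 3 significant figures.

copper: temperature factor f = -0.080·(11.4) = -0.9120
  Pd branch = 0.0053·Pd^0.26·e^(0.059·RH+f) = 0.3323 μm/a
  Cl⁻ term: 0.01025·468.4^0.27·exp(0.036·74+0.049·21.4) = 2.209
  sum: 0.3323 + 2.209 → r_corr = 2.541 μm/a

r_corr = 2.54 μm/a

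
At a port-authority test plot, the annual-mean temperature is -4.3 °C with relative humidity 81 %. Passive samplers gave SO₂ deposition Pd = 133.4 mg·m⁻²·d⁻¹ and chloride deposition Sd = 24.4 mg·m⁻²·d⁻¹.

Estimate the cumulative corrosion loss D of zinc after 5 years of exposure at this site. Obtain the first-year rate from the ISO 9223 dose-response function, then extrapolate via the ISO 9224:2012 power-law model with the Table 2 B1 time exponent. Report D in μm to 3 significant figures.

D(5) = 10.4 μm

zinc: T≤10 °C ⇒ hinge +0.038·(-4.3−10) = -0.5434
  SO₂ term: 0.0129·133.4^0.44·exp(0.046·81-0.5434) = 2.678
  Sd branch = 0.0175·Sd^0.57·e^(0.008·RH+0.085·T) = 0.1434 μm/a
  sum: 2.678 + 0.1434 → r_corr = 2.822 μm/a
Long-term exponent b (ISO 9224 Table 2, B1) = 0.813
  D(5) = 2.822 × 5^0.813 = 2.822 × 3.701 = 10.44 μm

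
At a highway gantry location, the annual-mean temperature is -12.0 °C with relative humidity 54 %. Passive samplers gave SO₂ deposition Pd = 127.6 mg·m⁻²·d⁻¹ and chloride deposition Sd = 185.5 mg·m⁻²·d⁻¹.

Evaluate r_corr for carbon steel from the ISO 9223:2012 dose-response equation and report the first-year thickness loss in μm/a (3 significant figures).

carbon steel: T≤10 °C ⇒ hinge +0.150·(-12.0−10) = -3.3000
  sulphur-dioxide contribution → 2.393 μm/a
  chloride contribution → 9.559 μm/a
  ⇒ r_corr(carbon steel) = 11.95 μm/a

r_corr = 12.0 μm/a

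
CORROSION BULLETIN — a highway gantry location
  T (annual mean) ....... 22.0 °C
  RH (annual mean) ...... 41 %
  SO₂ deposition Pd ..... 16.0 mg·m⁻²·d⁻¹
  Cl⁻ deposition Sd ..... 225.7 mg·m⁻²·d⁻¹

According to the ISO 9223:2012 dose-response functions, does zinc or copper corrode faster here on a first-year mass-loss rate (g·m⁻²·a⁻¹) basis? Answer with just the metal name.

zinc: f(T) = -0.071·(T−10) [T>10 °C] = -0.8520
  SO₂ term: 0.0129·16.0^0.44·exp(0.046·41-0.8520) = 0.1229
  Cl⁻ term: 0.0175·225.7^0.57·exp(0.008·41+0.085·22.0) = 3.46
  r_corr = 0.1229 + 3.46 = 3.583 μm/a
  mass loss = 3.583 μm/a × 7.14 g/cm³ = 25.58 g·m⁻²·a⁻¹
copper: temperature factor f = -0.080·(12.0) = -0.9600
  SO₂ term: 0.0053·16.0^0.26·exp(0.059·41-0.9600) = 0.04688
  Sd branch = 0.01025·Sd^0.27·e^(0.036·RH+0.049·T) = 0.5693 μm/a
  r_corr = 0.04688 + 0.5693 = 0.6162 μm/a
  mass loss = 0.6162 μm/a × 8.96 g/cm³ = 5.521 g·m⁻²·a⁻¹
Ordering by g·m⁻²·a⁻¹: zinc (25.6) > copper (5.52)

zinc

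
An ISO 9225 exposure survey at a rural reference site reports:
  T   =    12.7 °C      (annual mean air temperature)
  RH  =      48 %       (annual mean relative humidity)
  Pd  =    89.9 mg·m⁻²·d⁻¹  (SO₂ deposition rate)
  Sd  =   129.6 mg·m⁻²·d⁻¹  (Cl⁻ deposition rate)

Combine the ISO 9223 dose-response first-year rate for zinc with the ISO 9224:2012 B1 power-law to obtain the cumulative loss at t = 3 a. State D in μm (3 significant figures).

zinc: temperature factor f = -0.071·(2.7) = -0.1917
  sulphur-dioxide contribution → 0.7013 μm/a
  chloride contribution → 1.21 μm/a
  ⇒ r_corr(zinc) = 1.911 μm/a
Power-law: D(3) = r_corr · 3^0.813
  D(3) = 1.911 × 3^0.813 = 1.911 × 2.443 = 4.669 μm

D(3) = 4.67 μm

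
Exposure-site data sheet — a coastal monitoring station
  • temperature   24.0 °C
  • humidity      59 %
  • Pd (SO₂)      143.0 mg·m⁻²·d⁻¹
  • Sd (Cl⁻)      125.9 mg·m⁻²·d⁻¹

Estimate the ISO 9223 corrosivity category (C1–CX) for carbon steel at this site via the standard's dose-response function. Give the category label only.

carbon steel: temperature factor f = -0.054·(14.0) = -0.7560
  sulphur-dioxide contribution → 35.72 μm/a
  chloride contribution → 37.42 μm/a
  total first-year rate 73.14 μm/a
ISO 9223 Table 2 (carbon steel): 50 < 73.1 ≤ 80 μm/a ⇒ C4

C4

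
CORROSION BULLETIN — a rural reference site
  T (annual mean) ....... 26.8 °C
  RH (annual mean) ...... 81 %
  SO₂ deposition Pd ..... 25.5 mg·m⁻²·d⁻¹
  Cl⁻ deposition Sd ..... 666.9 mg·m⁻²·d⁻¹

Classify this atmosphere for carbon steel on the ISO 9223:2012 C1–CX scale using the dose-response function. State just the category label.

carbon steel: T>10 °C ⇒ hinge -0.054·(26.8−10) = -0.9072
  sulphur-dioxide contribution → 19.45 μm/a
  chloride contribution → 243.2 μm/a
  total first-year rate 262.6 μm/a
Category bounds: 200…700 μm/a bracket r_corr ⇒ CX

CX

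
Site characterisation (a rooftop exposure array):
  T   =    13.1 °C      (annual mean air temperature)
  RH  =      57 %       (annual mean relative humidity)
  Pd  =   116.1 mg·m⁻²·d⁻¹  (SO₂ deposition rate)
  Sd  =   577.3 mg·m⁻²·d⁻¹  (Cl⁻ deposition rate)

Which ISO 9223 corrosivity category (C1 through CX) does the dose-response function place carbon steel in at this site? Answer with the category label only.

carbon steel: T>10 °C ⇒ hinge -0.054·(13.1−10) = -0.1674
  sulphur-dioxide contribution → 55.47 μm/a
  chloride contribution → 58.23 μm/a
  ⇒ r_corr(carbon steel) = 113.7 μm/a
ISO 9223 Table 2 (carbon steel): 80 < 114 ≤ 200 μm/a ⇒ C5

C5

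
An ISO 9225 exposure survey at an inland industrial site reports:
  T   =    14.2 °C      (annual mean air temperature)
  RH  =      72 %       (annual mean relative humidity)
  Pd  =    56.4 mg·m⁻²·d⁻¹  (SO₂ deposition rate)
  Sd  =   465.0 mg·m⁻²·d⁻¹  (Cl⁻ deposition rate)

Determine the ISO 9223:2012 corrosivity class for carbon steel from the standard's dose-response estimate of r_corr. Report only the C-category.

carbon steel: f(T) = -0.054·(T−10) [T>10 °C] = -0.2268
  Pd branch = 1.77·Pd^0.52·e^(0.02·RH+f) = 48.48 μm/a
  Cl⁻ term: 0.102·465.0^0.62·exp(0.033·72+0.04·14.2) = 87.29
  sum: 48.48 + 87.29 → r_corr = 135.8 μm/a
ISO 9223 Table 2 (carbon steel): 80 < 136 ≤ 200 μm/a ⇒ C5

C5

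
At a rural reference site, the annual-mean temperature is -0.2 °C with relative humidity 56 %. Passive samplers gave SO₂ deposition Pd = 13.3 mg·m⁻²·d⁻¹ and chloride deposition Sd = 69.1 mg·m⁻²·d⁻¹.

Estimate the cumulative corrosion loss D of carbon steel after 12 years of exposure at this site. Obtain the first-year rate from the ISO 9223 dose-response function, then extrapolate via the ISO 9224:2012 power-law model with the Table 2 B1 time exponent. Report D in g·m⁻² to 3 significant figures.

carbon steel: f(T) = +0.150·(T−10) [T≤10 °C] = -1.5300
  Pd branch = 1.77·Pd^0.52·e^(0.02·RH+f) = 4.511 μm/a
  Cl⁻ term: 0.102·69.1^0.62·exp(0.033·56+0.04·-0.2) = 8.875
  sum: 4.511 + 8.875 → r_corr = 13.39 μm/a
ISO 9224: D(t) = r_corr · t^b with b = 0.523 (carbon steel, B1)
  D(12) = 13.39 × 12^0.523 = 13.39 × 3.668 = 49.1 μm
  Mass loss = 49.1 μm × 7.85 g/cm³ = 385.4 g·m⁻²

D(12) = 385 g·m⁻²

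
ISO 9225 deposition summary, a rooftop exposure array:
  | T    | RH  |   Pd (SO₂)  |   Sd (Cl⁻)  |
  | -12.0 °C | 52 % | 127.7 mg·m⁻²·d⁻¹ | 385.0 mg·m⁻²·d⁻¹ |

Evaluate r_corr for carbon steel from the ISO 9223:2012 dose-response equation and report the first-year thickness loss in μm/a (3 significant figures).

r_corr = 16.4 μm/a

carbon steel: temperature factor f = +0.150·(-22.0) = -3.3000
  SO₂ term: 1.77·127.7^0.52·exp(0.02·52-3.3000) = 2.3
  Cl⁻ term: 0.102·385.0^0.62·exp(0.033·52+0.04·-12.0) = 14.07
  r_corr = 2.3 + 14.07 = 16.37 μm/a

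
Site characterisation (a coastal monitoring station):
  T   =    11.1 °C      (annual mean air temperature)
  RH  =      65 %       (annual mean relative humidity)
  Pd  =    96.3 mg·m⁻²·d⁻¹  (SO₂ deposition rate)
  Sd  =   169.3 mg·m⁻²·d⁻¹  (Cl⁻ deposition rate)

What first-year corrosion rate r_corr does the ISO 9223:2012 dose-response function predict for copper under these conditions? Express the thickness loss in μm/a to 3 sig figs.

r_corr = 1.47 μm/a

copper: temperature factor f = -0.080·(1.1) = -0.0880
  SO₂ term: 0.0053·96.3^0.26·exp(0.059·65-0.0880) = 0.7367
  Cl⁻ term: 0.01025·169.3^0.27·exp(0.036·65+0.049·11.1) = 0.7327
  r_corr = 0.7367 + 0.7327 = 1.469 μm/a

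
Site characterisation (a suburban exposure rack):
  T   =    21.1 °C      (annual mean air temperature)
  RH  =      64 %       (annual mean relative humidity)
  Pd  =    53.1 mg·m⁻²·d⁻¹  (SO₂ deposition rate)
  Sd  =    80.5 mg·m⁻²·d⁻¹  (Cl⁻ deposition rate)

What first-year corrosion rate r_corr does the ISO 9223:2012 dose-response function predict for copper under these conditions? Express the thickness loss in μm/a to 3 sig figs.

r_corr = 1.21 μm/a

copper: temperature factor f = -0.080·(11.1) = -0.8880
  Pd branch = 0.0053·Pd^0.26·e^(0.059·RH+f) = 0.2673 μm/a
  Sd branch = 0.01025·Sd^0.27·e^(0.036·RH+0.049·T) = 0.9439 μm/a
  sum: 0.2673 + 0.9439 → r_corr = 1.211 μm/a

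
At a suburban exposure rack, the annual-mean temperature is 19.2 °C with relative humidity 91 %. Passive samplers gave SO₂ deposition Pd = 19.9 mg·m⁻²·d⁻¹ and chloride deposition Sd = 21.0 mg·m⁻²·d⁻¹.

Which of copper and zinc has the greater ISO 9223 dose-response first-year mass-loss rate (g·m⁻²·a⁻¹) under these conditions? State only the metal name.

copper

copper: T>10 °C ⇒ hinge -0.080·(19.2−10) = -0.7360
  sulphur-dioxide contribution → 1.186 μm/a
  chloride contribution → 1.581 μm/a
  ⇒ r_corr(copper) = 2.767 μm/a
  mass loss = 2.767 μm/a × 8.96 g/cm³ = 24.8 g·m⁻²·a⁻¹
zinc: temperature factor f = -0.071·(9.2) = -0.6532
  sulphur-dioxide contribution → 1.646 μm/a
  chloride contribution → 1.051 μm/a
  total first-year rate 2.697 μm/a
  mass loss = 2.697 μm/a × 7.14 g/cm³ = 19.26 g·m⁻²·a⁻¹
Ordering by g·m⁻²·a⁻¹: copper (24.8) > zinc (19.3)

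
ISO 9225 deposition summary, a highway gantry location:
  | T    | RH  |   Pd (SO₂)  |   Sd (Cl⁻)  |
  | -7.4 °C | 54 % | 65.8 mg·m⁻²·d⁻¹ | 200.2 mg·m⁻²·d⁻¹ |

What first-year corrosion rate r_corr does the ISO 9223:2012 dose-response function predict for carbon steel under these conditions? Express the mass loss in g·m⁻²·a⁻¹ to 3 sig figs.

carbon steel: T≤10 °C ⇒ hinge +0.150·(-7.4−10) = -2.6100
  SO₂ term: 1.77·65.8^0.52·exp(0.02·54-2.6100) = 3.38
  Sd branch = 0.102·Sd^0.62·e^(0.033·RH+0.04·T) = 12.05 μm/a
  r_corr = 3.38 + 12.05 = 15.43 μm/a
Convert to mass loss: 15.43 μm/a × 7.85 g/cm³ = 121.1 g·m⁻²·a⁻¹

r_corr = 121 g·m⁻²·a⁻¹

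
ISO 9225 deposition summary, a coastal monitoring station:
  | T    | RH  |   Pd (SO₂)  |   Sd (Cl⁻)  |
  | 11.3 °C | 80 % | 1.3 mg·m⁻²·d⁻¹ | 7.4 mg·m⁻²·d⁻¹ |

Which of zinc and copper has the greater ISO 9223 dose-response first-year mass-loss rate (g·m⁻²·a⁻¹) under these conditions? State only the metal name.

zinc: f(T) = -0.071·(T−10) [T>10 °C] = -0.0923
  sulphur-dioxide contribution → 0.5234 μm/a
  chloride contribution → 0.2714 μm/a
  total first-year rate 0.7948 μm/a
  mass loss = 0.7948 μm/a × 7.14 g/cm³ = 5.675 g·m⁻²·a⁻¹
copper: T>10 °C ⇒ hinge -0.080·(11.3−10) = -0.1040
  sulphur-dioxide contribution → 0.5736 μm/a
  chloride contribution → 0.5453 μm/a
  ⇒ r_corr(copper) = 1.119 μm/a
  mass loss = 1.119 μm/a × 8.96 g/cm³ = 10.03 g·m⁻²·a⁻¹
Ordering by g·m⁻²·a⁻¹: copper (10) > zinc (5.67)

copper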